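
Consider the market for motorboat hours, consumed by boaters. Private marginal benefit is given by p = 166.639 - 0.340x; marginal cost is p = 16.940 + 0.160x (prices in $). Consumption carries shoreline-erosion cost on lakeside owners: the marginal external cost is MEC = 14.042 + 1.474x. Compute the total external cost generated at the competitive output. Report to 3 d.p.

$70268.209

Market equilibrium (private): 16.940 + 0.160x = 166.639 - 0.340x → x_m = 299.3980.
Total external cost = ∫₀^{x_m} (14.042 + 1.474x) dx = 14.042×299.3980 + ½×1.474×299.3980² = 70268.2094.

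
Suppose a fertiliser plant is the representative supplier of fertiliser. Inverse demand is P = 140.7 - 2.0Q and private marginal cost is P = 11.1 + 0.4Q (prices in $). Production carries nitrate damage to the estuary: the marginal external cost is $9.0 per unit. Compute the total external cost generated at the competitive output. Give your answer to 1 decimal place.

Market equilibrium (private): 11.1 + 0.4Q = 140.7 - 2.0Q → Q_m = 54.0000.
Total external cost = MEC × Q_m = 9.0 × 54.0000 = 486.0000.

$486.0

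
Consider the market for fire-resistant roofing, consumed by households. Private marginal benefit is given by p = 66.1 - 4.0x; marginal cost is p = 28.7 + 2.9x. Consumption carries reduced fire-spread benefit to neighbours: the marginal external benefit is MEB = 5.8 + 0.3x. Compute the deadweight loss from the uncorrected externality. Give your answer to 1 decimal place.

DWL = 4.2

Market equilibrium (private): 28.7 + 2.9x = 66.1 - 4.0x → x_m = 5.4203.
Social marginal benefit = demand + MEB = 71.9 - 3.7x.
Set SMB = MC: 71.9 - 3.7x = 28.7 + 2.9x → x* = 6.5455.
Between x* and x_m the wedge SMB − MC runs linearly from 0 to MEB(x_m), so the loss is a triangle.
DWL = ½ × 1.1252 × 7.4261 = 4.1779.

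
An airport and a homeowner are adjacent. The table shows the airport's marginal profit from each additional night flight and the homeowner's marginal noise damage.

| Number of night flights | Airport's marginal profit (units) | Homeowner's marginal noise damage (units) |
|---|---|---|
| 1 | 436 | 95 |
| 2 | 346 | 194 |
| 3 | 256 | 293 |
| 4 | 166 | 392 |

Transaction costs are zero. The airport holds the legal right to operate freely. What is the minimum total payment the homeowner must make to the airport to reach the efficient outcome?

422

Left alone the airport would choose level 4 (marginal profit stays positive).
Efficient level: k* = 2 (marginal profit ≥ marginal noise damage through 2).
The homeowner must at least cover the airport's forgone profit from cutting 4→2: 256 + 166 = 422.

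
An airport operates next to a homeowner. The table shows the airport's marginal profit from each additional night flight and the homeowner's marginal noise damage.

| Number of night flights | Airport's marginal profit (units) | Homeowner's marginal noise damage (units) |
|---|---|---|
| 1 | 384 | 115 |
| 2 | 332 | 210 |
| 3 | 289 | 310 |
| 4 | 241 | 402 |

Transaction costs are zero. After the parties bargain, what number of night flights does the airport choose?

Bargaining reaches the level where marginal profit last exceeds marginal noise damage.
That holds through level 2 (332 ≥ 210) but not at 3 (289 < 310).

2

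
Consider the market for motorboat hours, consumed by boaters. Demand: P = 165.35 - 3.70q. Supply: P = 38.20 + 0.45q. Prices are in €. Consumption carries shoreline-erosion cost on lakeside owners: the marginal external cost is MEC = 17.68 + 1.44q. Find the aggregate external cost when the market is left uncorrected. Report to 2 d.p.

Market equilibrium (private): 38.20 + 0.45q = 165.35 - 3.70q → q_m = 30.6386.
Total external cost = ∫₀^{q_m} (17.68 + 1.44q) dq = 17.68×30.6386 + ½×1.44×30.6386² = 1217.5716.

€1217.57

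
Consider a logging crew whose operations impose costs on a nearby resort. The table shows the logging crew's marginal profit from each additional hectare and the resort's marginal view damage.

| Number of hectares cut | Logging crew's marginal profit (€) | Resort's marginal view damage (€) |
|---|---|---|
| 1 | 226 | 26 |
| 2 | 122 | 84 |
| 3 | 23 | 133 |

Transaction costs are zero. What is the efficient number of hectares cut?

2

Bargaining reaches the level where marginal profit last exceeds marginal view damage.
That holds through level 2 (122 ≥ 84) but not at 3 (23 < 133).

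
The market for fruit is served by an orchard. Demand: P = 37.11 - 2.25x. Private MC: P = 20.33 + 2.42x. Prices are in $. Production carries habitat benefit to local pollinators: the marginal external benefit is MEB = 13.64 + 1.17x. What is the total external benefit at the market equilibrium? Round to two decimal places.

$56.56

Market equilibrium (private): 20.33 + 2.42x = 37.11 - 2.25x → x_m = 3.5931.
Total external benefit = ∫₀^{x_m} (13.64 + 1.17x) dx = 13.64×3.5931 + ½×1.17×3.5931² = 56.5624.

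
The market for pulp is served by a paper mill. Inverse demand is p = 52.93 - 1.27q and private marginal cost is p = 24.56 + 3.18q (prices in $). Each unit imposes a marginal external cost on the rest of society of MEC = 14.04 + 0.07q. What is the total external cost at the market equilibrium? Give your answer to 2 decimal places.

Market equilibrium (private): 24.56 + 3.18q = 52.93 - 1.27q → q_m = 6.3753.
Total external cost = ∫₀^{q_m} (14.04 + 0.07q) dq = 14.04×6.3753 + ½×0.07×6.3753² = 90.9318.

$90.93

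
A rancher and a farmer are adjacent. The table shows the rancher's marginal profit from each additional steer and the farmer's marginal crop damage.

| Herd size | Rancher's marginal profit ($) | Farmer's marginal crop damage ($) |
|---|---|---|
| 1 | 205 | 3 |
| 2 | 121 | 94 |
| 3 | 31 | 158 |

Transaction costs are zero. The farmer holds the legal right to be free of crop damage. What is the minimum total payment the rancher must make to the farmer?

$97

Efficient level: marginal profit ≥ marginal crop damage through level 2, so k* = 2.
With the farmer holding the right, the rancher must at least compensate total damage at k*: 3 + 94 = 97.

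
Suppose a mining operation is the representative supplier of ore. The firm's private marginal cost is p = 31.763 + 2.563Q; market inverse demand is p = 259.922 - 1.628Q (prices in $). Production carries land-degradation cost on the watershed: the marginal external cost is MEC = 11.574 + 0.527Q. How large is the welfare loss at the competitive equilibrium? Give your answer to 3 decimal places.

Market equilibrium (private): 31.763 + 2.563Q = 259.922 - 1.628Q → Q_m = 54.4402.
Social marginal cost = private MC + MEC = 43.337 + 3.090Q.
Set SMC = demand: 43.337 + 3.090Q = 259.922 - 1.628Q → Q* = 45.9061.
Between Q* and Q_m the wedge SMC − demand runs linearly from 0 to MEC(Q_m), so the loss is a triangle.
DWL = ½ × 8.5341 × 40.2640 = 171.8085.

DWL = $171.809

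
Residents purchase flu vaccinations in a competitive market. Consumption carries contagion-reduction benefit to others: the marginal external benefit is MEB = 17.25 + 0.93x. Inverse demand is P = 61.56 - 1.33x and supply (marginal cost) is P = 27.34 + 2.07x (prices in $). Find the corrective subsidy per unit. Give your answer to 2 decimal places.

Social marginal benefit = demand + MEB = 78.81 - 0.40x.
Set SMB = MC: 78.81 - 0.40x = 27.34 + 2.07x → x* = 20.8381.
The Pigouvian subsidy equals MEB at x*: 17.25 + 0.93×20.8381 = 36.6294.

subsidy = $36.63 per unit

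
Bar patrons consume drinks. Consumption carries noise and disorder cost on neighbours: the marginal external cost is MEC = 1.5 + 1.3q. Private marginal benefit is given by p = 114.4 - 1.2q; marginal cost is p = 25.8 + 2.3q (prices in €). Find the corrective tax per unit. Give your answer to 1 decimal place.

Social marginal benefit = demand − MEC = 112.9 - 2.5q.
Set SMB = MC: 112.9 - 2.5q = 25.8 + 2.3q → q* = 18.1458.
The Pigouvian tax equals MEC at q*: 1.5 + 1.3×18.1458 = 25.0895.

tax = €25.1 per unit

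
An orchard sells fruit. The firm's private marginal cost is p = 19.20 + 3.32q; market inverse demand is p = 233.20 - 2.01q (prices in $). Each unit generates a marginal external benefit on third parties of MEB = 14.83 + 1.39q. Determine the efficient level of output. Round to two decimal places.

q* = 58.08

Social marginal cost = private MC − MEB = 4.37 + 1.93q.
Set SMC = demand: 4.37 + 1.93q = 233.20 - 2.01q → q* = 58.0787.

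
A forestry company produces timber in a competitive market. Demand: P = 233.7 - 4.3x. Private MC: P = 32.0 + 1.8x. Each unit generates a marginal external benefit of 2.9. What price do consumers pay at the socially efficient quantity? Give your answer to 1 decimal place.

Social marginal cost = private MC − MEB = 29.1 + 1.8x.
Set SMC = demand: 29.1 + 1.8x = 233.7 - 4.3x → x* = 33.5410.
Consumer price on the demand curve at x*: 233.7 − 4.3×33.5410 = 89.4737.

P = 89.5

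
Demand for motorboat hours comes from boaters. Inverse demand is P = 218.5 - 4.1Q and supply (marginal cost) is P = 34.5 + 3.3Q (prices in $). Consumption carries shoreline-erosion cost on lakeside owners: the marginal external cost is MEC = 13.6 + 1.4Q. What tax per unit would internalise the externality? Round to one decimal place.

tax = $40.7 per unit

Social marginal benefit = demand − MEC = 204.9 - 5.5Q.
Set SMB = MC: 204.9 - 5.5Q = 34.5 + 3.3Q → Q* = 19.3636.
The Pigouvian tax equals MEC at Q*: 13.6 + 1.4×19.3636 = 40.7090.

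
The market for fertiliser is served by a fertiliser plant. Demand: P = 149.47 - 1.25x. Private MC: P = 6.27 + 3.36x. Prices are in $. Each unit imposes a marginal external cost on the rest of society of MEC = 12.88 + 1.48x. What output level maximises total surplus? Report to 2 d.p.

Social marginal cost = private MC + MEC = 19.15 + 4.84x.
Set SMC = demand: 19.15 + 4.84x = 149.47 - 1.25x → x* = 21.3990.

x* = 21.40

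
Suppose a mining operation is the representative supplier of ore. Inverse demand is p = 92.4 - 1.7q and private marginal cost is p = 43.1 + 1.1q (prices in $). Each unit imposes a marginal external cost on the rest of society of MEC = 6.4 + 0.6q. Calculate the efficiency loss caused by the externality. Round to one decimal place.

Market equilibrium (private): 43.1 + 1.1q = 92.4 - 1.7q → q_m = 17.6071.
Social marginal cost = private MC + MEC = 49.5 + 1.7q.
Set SMC = demand: 49.5 + 1.7q = 92.4 - 1.7q → q* = 12.6176.
The loss is the area between SMC and demand from q* to q_m; with linear curves that's a triangle of height MEC(q_m).
DWL = ½ × 4.9895 × 16.9643 = 42.3217.

DWL = $42.3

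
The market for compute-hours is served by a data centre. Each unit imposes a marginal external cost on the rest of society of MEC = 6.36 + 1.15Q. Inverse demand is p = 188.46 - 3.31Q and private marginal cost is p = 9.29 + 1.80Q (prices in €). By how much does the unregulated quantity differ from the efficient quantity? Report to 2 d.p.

Market equilibrium (private): 9.29 + 1.80Q = 188.46 - 3.31Q → Q_m = 35.0626.
Social marginal cost = private MC + MEC = 15.65 + 2.95Q.
Set SMC = demand: 15.65 + 2.95Q = 188.46 - 3.31Q → Q* = 27.6054.
Gap = |35.0626 − 27.6054| = 7.4572.

7.46 units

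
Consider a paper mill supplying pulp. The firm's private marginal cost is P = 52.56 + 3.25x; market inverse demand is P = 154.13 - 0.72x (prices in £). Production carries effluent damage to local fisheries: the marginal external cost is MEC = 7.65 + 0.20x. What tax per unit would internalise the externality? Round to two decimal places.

tax = £12.15 per unit

Social marginal cost = private MC + MEC = 60.21 + 3.45x.
Set SMC = demand: 60.21 + 3.45x = 154.13 - 0.72x → x* = 22.5228.
The Pigouvian tax equals MEC at x*: 7.65 + 0.20×22.5228 = 12.1546.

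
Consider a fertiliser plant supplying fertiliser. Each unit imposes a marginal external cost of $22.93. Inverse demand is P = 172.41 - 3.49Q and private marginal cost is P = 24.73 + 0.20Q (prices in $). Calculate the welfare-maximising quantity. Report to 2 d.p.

Q* = 33.81

Social marginal cost = private MC + MEC = 47.66 + 0.20Q.
Set SMC = demand: 47.66 + 0.20Q = 172.41 - 3.49Q → Q* = 33.8076.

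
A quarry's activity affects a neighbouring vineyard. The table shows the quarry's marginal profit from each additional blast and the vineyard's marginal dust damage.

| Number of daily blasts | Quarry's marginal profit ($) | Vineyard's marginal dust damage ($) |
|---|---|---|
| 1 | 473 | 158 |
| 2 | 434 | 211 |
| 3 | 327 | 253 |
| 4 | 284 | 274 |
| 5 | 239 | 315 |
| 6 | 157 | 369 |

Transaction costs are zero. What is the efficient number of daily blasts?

4

Bargaining reaches the level where marginal profit last exceeds marginal dust damage.
That holds through level 4 (284 ≥ 274) but not at 5 (239 < 315).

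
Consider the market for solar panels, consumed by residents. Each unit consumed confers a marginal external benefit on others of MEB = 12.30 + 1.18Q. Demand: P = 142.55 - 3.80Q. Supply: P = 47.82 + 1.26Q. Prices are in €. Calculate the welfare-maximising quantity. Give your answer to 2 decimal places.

Social marginal benefit = demand + MEB = 154.85 - 2.62Q.
Set SMB = MC: 154.85 - 2.62Q = 47.82 + 1.26Q → Q* = 27.5851.

Q* = 27.59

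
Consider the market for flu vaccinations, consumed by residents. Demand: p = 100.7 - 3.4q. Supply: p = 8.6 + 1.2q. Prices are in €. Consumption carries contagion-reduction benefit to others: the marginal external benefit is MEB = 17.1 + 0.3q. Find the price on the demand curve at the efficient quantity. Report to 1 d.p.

P = €14.4

Social marginal benefit = demand + MEB = 117.8 - 3.1q.
Set SMB = MC: 117.8 - 3.1q = 8.6 + 1.2q → q* = 25.3953.
Consumer price on the demand curve at q*: 100.7 − 3.4×25.3953 = 14.3560.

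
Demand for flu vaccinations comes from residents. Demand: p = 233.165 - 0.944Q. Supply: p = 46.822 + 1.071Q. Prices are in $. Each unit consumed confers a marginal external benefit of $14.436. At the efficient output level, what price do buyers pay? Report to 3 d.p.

Social marginal benefit = demand + MEB = 247.601 - 0.944Q.
Set SMB = MC: 247.601 - 0.944Q = 46.822 + 1.071Q → Q* = 99.6422.
Consumer price on the demand curve at Q*: 233.165 − 0.944×99.6422 = 139.1028.

P = $139.103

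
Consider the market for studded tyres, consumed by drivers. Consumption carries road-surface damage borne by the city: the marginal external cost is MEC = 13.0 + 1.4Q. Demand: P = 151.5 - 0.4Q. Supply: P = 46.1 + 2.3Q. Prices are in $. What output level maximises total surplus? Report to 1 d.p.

Social marginal benefit = demand − MEC = 138.5 - 1.8Q.
Set SMB = MC: 138.5 - 1.8Q = 46.1 + 2.3Q → Q* = 22.5366.

Q* = 22.5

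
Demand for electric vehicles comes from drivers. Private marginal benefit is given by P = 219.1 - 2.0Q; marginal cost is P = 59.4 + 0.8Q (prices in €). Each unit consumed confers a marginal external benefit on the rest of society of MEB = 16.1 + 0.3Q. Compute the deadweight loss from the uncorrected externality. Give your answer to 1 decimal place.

Market equilibrium (private): 59.4 + 0.8Q = 219.1 - 2.0Q → Q_m = 57.0357.
Social marginal benefit = demand + MEB = 235.2 - 1.7Q.
Set SMB = MC: 235.2 - 1.7Q = 59.4 + 0.8Q → Q* = 70.3200.
The loss is the area between SMB and MC from Q* to Q_m; with linear curves that's a triangle of height MEB(Q_m).
DWL = ½ × 13.2843 × 33.2107 = 220.5905.

DWL = €220.6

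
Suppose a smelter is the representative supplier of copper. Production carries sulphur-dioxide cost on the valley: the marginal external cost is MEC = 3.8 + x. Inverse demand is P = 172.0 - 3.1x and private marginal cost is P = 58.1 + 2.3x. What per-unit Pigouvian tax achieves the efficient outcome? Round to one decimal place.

Social marginal cost = private MC + MEC = 61.9 + 3.3x.
Set SMC = demand: 61.9 + 3.3x = 172.0 - 3.1x → x* = 17.2031.
The Pigouvian tax equals MEC at x*: 3.8 + 1.0×17.2031 = 21.0031.

tax = 21.0 per unit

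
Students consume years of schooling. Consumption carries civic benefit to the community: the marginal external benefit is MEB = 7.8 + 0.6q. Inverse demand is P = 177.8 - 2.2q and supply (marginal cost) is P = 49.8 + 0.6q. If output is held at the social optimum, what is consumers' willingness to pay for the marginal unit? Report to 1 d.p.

Social marginal benefit = demand + MEB = 185.6 - 1.6q.
Set SMB = MC: 185.6 - 1.6q = 49.8 + 0.6q → q* = 61.7273.
Consumer price on the demand curve at q*: 177.8 − 2.2×61.7273 = 41.9999.

P = 42.0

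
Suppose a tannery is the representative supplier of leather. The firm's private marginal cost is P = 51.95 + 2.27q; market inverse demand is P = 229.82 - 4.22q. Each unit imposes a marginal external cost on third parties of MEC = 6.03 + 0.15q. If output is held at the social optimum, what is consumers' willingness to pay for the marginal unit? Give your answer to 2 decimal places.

Social marginal cost = private MC + MEC = 57.98 + 2.42q.
Set SMC = demand: 57.98 + 2.42q = 229.82 - 4.22q → q* = 25.8795.
Consumer price on the demand curve at q*: 229.82 − 4.22×25.8795 = 120.6085.

P = 120.61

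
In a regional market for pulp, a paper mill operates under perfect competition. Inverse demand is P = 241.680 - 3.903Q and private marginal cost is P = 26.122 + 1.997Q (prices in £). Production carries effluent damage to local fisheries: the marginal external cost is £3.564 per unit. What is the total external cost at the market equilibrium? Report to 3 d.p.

£130.212

Market equilibrium (private): 26.122 + 1.997Q = 241.680 - 3.903Q → Q_m = 36.5353.
Total external cost = MEC × Q_m = 3.564 × 36.5353 = 130.2118.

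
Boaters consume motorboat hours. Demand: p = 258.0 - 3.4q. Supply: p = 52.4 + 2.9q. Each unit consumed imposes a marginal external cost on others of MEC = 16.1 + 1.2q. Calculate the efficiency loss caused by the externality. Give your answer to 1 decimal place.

DWL = 203.6

Market equilibrium (private): 52.4 + 2.9q = 258.0 - 3.4q → q_m = 32.6349.
Social marginal benefit = demand − MEC = 241.9 - 4.6q.
Set SMB = MC: 241.9 - 4.6q = 52.4 + 2.9q → q* = 25.2667.
Height of the DWL triangle at q_m is MC(q_m) − SMB(q_m) = MEC(q_m) = 55.2619.
DWL = ½ × 7.3682 × 55.2619 = 203.5904.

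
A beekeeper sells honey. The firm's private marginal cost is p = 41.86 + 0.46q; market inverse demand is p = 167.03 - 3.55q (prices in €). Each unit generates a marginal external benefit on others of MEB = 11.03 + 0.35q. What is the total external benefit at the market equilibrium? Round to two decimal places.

€514.81

Market equilibrium (private): 41.86 + 0.46q = 167.03 - 3.55q → q_m = 31.2145.
Total external benefit = ∫₀^{q_m} (11.03 + 0.35q) dq = 11.03×31.2145 + ½×0.35×31.2145² = 514.8063.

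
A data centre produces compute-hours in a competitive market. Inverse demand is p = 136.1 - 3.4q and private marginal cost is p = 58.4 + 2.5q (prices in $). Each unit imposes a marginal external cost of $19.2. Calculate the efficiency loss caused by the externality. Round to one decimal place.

DWL = $31.2

Market equilibrium (private): 58.4 + 2.5q = 136.1 - 3.4q → q_m = 13.1695.
Social marginal cost = private MC + MEC = 77.6 + 2.5q.
Set SMC = demand: 77.6 + 2.5q = 136.1 - 3.4q → q* = 9.9153.
The loss is the area between SMC and demand from q* to q_m; with linear curves that's a triangle of height MEC(q_m).
DWL = ½ × 3.2542 × 19.2000 = 31.2403.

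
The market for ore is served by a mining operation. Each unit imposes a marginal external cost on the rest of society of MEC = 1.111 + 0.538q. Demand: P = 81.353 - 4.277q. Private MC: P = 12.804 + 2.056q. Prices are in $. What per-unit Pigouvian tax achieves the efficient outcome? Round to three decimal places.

Social marginal cost = private MC + MEC = 13.915 + 2.594q.
Set SMC = demand: 13.915 + 2.594q = 81.353 - 4.277q → q* = 9.8149.
The Pigouvian tax equals MEC at q*: 1.111 + 0.538×9.8149 = 6.3914.

tax = $6.391 per unit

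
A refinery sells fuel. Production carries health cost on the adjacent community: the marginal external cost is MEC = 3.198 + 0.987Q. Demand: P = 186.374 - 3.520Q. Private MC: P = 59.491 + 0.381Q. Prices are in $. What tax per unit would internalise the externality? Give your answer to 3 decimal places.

tax = $28.173 per unit

Social marginal cost = private MC + MEC = 62.689 + 1.368Q.
Set SMC = demand: 62.689 + 1.368Q = 186.374 - 3.520Q → Q* = 25.3038.
The Pigouvian tax equals MEC at Q*: 3.198 + 0.987×25.3038 = 28.1729.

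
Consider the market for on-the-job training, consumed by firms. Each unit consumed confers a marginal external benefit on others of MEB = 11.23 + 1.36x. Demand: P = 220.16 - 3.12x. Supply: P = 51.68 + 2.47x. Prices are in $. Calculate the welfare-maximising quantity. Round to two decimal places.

Social marginal benefit = demand + MEB = 231.39 - 1.76x.
Set SMB = MC: 231.39 - 1.76x = 51.68 + 2.47x → x* = 42.4846.

x* = 42.48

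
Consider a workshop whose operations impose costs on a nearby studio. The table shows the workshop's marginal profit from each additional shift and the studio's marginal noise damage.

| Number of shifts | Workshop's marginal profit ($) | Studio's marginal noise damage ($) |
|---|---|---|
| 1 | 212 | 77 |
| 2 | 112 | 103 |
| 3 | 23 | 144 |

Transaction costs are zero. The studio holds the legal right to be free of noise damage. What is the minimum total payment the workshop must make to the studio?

Efficient level: marginal profit ≥ marginal noise damage through level 2, so k* = 2.
With the studio holding the right, the workshop must at least compensate total damage at k*: 77 + 103 = 180.

$180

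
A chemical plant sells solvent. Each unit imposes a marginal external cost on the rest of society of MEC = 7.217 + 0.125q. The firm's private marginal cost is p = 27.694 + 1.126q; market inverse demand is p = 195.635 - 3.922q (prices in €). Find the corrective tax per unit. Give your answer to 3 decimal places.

Social marginal cost = private MC + MEC = 34.911 + 1.251q.
Set SMC = demand: 34.911 + 1.251q = 195.635 - 3.922q → q* = 31.0698.
The Pigouvian tax equals MEC at q*: 7.217 + 0.125×31.0698 = 11.1007.

tax = €11.101 per unit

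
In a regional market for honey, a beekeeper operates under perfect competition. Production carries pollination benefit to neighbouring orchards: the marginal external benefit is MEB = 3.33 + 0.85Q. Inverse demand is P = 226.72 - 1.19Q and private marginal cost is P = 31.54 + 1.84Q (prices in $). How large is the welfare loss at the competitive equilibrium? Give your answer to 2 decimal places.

Market equilibrium (private): 31.54 + 1.84Q = 226.72 - 1.19Q → Q_m = 64.4158.
Social marginal cost = private MC − MEB = 28.21 + 0.99Q.
Set SMC = demand: 28.21 + 0.99Q = 226.72 - 1.19Q → Q* = 91.0596.
The welfare-loss triangle has base |Q_m − Q*| and height MEB(Q_m) (the vertical gap between SMC and demand is zero at Q* and MEB at Q_m).
DWL = ½ × 26.6438 × 58.0835 = 773.7826.

DWL = $773.78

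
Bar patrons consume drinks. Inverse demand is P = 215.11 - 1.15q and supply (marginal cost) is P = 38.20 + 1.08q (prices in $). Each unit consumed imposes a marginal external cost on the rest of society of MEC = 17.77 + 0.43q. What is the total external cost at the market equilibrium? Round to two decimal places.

Market equilibrium (private): 38.20 + 1.08q = 215.11 - 1.15q → q_m = 79.3318.
Total external cost = ∫₀^{q_m} (17.77 + 0.43q) dq = 17.77×79.3318 + ½×0.43×79.3318² = 2762.8360.

$2762.84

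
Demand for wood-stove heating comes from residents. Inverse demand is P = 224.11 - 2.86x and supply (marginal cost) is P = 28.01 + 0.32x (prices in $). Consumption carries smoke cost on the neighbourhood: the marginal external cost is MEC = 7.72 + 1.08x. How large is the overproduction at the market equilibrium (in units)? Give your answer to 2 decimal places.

Market equilibrium (private): 28.01 + 0.32x = 224.11 - 2.86x → x_m = 61.6667.
Social marginal benefit = demand − MEC = 216.39 - 3.94x.
Set SMB = MC: 216.39 - 3.94x = 28.01 + 0.32x → x* = 44.2207.
Gap = |61.6667 − 44.2207| = 17.4460.

17.45 units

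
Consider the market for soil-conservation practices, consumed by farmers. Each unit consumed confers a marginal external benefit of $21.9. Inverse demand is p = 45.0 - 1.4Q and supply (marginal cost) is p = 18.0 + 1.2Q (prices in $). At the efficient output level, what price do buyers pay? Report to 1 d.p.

P = $18.7

Social marginal benefit = demand + MEB = 66.9 - 1.4Q.
Set SMB = MC: 66.9 - 1.4Q = 18.0 + 1.2Q → Q* = 18.8077.
Consumer price on the demand curve at Q*: 45.0 − 1.4×18.8077 = 18.6692.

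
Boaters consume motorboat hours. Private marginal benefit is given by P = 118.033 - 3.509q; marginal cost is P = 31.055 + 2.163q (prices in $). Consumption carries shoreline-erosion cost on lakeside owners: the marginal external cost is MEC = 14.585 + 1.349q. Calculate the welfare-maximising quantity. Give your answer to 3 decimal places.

Social marginal benefit = demand − MEC = 103.448 - 4.858q.
Set SMB = MC: 103.448 - 4.858q = 31.055 + 2.163q → q* = 10.3109.

q* = 10.311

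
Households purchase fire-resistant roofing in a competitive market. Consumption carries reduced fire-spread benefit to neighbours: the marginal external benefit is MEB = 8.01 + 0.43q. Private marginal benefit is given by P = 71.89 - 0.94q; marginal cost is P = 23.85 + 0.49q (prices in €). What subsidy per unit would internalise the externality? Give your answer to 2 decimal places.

subsidy = €32.11 per unit

Social marginal benefit = demand + MEB = 79.90 - 0.51q.
Set SMB = MC: 79.90 - 0.51q = 23.85 + 0.49q → q* = 56.0500.
The Pigouvian subsidy equals MEB at q*: 8.01 + 0.43×56.0500 = 32.1115.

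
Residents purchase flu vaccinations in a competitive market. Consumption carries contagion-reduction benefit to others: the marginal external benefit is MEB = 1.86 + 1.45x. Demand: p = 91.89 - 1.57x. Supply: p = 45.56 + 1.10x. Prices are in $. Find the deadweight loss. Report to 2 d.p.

DWL = $299.22

Market equilibrium (private): 45.56 + 1.10x = 91.89 - 1.57x → x_m = 17.3521.
Social marginal benefit = demand + MEB = 93.75 - 0.12x.
Set SMB = MC: 93.75 - 0.12x = 45.56 + 1.10x → x* = 39.5000.
The welfare-loss triangle has base |x_m − x*| and height MEB(x_m) (the vertical gap between SMB and MC is zero at x* and MEB at x_m).
DWL = ½ × 22.1479 × 27.0205 = 299.2237.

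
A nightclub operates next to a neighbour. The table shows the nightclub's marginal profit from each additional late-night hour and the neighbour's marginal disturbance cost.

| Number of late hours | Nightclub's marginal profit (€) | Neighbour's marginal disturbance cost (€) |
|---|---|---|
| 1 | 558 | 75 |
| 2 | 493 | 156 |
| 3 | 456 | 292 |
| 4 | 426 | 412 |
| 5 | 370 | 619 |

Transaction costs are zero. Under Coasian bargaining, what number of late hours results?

4

Bargaining reaches the level where marginal profit last exceeds marginal disturbance cost.
That holds through level 4 (426 ≥ 412) but not at 5 (370 < 619).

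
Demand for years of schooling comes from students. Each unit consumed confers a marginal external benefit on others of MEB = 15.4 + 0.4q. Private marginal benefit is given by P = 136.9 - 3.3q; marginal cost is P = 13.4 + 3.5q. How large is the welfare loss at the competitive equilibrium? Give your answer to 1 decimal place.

Market equilibrium (private): 13.4 + 3.5q = 136.9 - 3.3q → q_m = 18.1618.
Social marginal benefit = demand + MEB = 152.3 - 2.9q.
Set SMB = MC: 152.3 - 2.9q = 13.4 + 3.5q → q* = 21.7031.
The loss is the area between SMB and MC from q* to q_m; with linear curves that's a triangle of height MEB(q_m).
DWL = ½ × 3.5413 × 22.6647 = 40.1313.

DWL = 40.1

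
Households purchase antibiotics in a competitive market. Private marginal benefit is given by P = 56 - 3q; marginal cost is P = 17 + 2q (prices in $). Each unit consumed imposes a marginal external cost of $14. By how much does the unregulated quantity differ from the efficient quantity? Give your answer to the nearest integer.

3 units

Market equilibrium (private): 17 + 2q = 56 - 3q → q_m = 7.8000.
Social marginal benefit = demand − MEC = 42 - 3q.
Set SMB = MC: 42 - 3q = 17 + 2q → q* = 5.0000.
Gap = |7.8000 − 5.0000| = 2.8000.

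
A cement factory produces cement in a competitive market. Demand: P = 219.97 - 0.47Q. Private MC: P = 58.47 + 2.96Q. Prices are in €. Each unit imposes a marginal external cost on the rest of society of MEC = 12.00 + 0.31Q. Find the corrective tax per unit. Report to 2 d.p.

tax = €24.39 per unit

Social marginal cost = private MC + MEC = 70.47 + 3.27Q.
Set SMC = demand: 70.47 + 3.27Q = 219.97 - 0.47Q → Q* = 39.9733.
The Pigouvian tax equals MEC at Q*: 12.00 + 0.31×39.9733 = 24.3917.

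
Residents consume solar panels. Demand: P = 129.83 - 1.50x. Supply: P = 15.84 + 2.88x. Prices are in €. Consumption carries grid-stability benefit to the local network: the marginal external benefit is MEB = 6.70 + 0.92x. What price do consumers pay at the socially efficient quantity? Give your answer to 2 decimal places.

P = €77.51

Social marginal benefit = demand + MEB = 136.53 - 0.58x.
Set SMB = MC: 136.53 - 0.58x = 15.84 + 2.88x → x* = 34.8815.
Consumer price on the demand curve at x*: 129.83 − 1.50×34.8815 = 77.5078.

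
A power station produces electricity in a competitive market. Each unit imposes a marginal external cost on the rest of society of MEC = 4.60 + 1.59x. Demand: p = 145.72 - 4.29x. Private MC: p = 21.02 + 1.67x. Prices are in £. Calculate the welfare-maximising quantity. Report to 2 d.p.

Social marginal cost = private MC + MEC = 25.62 + 3.26x.
Set SMC = demand: 25.62 + 3.26x = 145.72 - 4.29x → x* = 15.9073.

x* = 15.91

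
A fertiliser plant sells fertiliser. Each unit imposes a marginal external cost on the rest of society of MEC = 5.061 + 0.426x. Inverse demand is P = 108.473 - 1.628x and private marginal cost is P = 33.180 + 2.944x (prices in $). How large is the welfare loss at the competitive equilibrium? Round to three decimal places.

Market equilibrium (private): 33.180 + 2.944x = 108.473 - 1.628x → x_m = 16.4683.
Social marginal cost = private MC + MEC = 38.241 + 3.370x.
Set SMC = demand: 38.241 + 3.370x = 108.473 - 1.628x → x* = 14.0520.
The welfare-loss triangle has base |x_m − x*| and height MEC(x_m) (the vertical gap between SMC and demand is zero at x* and MEC at x_m).
DWL = ½ × 2.4163 × 12.0765 = 14.5902.

DWL = $14.590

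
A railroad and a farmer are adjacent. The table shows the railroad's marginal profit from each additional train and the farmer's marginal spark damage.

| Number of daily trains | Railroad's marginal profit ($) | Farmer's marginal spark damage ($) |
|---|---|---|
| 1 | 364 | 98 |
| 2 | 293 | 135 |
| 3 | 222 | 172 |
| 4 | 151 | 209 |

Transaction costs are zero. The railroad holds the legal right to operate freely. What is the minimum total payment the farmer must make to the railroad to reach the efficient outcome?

Left alone the railroad would choose level 4 (marginal profit stays positive).
Efficient level: k* = 3 (marginal profit ≥ marginal spark damage through 3).
The farmer must at least cover the railroad's forgone profit from cutting 4→3: 151 = 151.

$151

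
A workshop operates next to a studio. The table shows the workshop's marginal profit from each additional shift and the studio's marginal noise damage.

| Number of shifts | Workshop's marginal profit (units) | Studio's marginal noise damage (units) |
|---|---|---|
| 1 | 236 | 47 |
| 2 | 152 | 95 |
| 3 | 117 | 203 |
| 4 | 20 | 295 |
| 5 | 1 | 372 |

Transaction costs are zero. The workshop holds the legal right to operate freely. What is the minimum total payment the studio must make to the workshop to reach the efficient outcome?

Left alone the workshop would choose level 5 (marginal profit stays positive).
Efficient level: k* = 2 (marginal profit ≥ marginal noise damage through 2).
The studio must at least cover the workshop's forgone profit from cutting 5→2: 117 + 20 + 1 = 138.

138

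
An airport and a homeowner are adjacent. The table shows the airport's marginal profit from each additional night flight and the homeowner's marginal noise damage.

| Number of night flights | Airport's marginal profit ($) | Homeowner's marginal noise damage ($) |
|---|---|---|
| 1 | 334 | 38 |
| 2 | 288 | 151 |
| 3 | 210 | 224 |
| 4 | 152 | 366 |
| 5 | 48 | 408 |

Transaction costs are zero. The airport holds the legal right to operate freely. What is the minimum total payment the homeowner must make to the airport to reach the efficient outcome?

$410

Left alone the airport would choose level 5 (marginal profit stays positive).
Efficient level: k* = 2 (marginal profit ≥ marginal noise damage through 2).
The homeowner must at least cover the airport's forgone profit from cutting 5→2: 210 + 152 + 48 = 410.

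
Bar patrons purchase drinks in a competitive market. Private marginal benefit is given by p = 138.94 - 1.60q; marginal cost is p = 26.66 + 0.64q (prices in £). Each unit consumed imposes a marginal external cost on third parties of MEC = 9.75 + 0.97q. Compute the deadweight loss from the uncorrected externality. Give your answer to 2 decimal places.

DWL = £530.72

Market equilibrium (private): 26.66 + 0.64q = 138.94 - 1.60q → q_m = 50.1250.
Social marginal benefit = demand − MEC = 129.19 - 2.57q.
Set SMB = MC: 129.19 - 2.57q = 26.66 + 0.64q → q* = 31.9408.
Height of the DWL triangle at q_m is MC(q_m) − SMB(q_m) = MEC(q_m) = 58.3713.
DWL = ½ × 18.1842 × 58.3713 = 530.7177.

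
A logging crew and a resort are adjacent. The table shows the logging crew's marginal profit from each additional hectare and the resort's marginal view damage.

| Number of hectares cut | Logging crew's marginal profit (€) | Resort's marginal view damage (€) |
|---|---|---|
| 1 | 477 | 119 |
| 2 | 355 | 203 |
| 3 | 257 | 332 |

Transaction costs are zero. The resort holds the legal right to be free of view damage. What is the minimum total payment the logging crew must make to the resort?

€322

Efficient level: marginal profit ≥ marginal view damage through level 2, so k* = 2.
With the resort holding the right, the logging crew must at least compensate total damage at k*: 119 + 203 = 322.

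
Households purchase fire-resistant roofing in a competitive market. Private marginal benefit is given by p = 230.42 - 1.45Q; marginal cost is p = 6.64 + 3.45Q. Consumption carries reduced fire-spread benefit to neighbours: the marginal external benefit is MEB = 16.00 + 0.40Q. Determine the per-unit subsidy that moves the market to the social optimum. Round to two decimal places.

subsidy = 37.31 per unit

Social marginal benefit = demand + MEB = 246.42 - 1.05Q.
Set SMB = MC: 246.42 - 1.05Q = 6.64 + 3.45Q → Q* = 53.2844.
The Pigouvian subsidy equals MEB at Q*: 16.00 + 0.40×53.2844 = 37.3138.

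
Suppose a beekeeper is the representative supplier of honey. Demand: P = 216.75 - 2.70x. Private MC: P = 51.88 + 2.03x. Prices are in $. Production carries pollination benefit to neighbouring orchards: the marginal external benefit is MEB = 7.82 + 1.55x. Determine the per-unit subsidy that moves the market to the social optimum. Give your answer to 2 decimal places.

subsidy = $91.99 per unit

Social marginal cost = private MC − MEB = 44.06 + 0.48x.
Set SMC = demand: 44.06 + 0.48x = 216.75 - 2.70x → x* = 54.3050.
The Pigouvian subsidy equals MEB at x*: 7.82 + 1.55×54.3050 = 91.9928.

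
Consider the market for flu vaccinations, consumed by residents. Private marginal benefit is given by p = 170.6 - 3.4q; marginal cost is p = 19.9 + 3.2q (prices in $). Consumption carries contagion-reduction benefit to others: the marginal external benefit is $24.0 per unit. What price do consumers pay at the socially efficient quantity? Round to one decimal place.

Social marginal benefit = demand + MEB = 194.6 - 3.4q.
Set SMB = MC: 194.6 - 3.4q = 19.9 + 3.2q → q* = 26.4697.
Consumer price on the demand curve at q*: 170.6 − 3.4×26.4697 = 80.6030.

P = $80.6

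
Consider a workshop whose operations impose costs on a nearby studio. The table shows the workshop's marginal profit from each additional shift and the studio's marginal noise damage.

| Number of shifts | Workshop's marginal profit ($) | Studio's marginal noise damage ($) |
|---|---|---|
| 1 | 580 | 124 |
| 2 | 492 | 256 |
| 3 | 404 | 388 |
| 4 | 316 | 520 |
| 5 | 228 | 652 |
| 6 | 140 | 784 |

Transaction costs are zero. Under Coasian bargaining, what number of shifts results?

3

Bargaining reaches the level where marginal profit last exceeds marginal noise damage.
That holds through level 3 (404 ≥ 388) but not at 4 (316 < 520).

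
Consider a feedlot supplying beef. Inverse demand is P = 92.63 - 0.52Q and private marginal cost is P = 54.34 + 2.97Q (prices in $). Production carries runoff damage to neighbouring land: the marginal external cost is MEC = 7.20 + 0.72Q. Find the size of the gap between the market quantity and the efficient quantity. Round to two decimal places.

3.59 units

Market equilibrium (private): 54.34 + 2.97Q = 92.63 - 0.52Q → Q_m = 10.9713.
Social marginal cost = private MC + MEC = 61.54 + 3.69Q.
Set SMC = demand: 61.54 + 3.69Q = 92.63 - 0.52Q → Q* = 7.3848.
Gap = |10.9713 − 7.3848| = 3.5865.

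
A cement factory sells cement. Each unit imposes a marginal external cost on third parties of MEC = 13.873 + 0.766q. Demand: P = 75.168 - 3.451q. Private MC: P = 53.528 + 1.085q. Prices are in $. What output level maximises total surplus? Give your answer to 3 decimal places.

q* = 1.465

Social marginal cost = private MC + MEC = 67.401 + 1.851q.
Set SMC = demand: 67.401 + 1.851q = 75.168 - 3.451q → q* = 1.4649.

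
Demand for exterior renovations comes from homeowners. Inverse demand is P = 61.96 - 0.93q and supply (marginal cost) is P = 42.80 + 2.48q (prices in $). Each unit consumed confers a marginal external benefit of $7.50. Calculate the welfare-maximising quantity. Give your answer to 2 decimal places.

q* = 7.82

Social marginal benefit = demand + MEB = 69.46 - 0.93q.
Set SMB = MC: 69.46 - 0.93q = 42.80 + 2.48q → q* = 7.8182.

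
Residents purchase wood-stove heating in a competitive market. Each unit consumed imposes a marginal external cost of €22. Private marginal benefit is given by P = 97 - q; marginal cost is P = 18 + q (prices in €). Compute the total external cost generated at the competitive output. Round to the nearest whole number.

€869

Market equilibrium (private): 18 + q = 97 - q → q_m = 39.5000.
Total external cost = MEC × q_m = 22 × 39.5000 = 869.0000.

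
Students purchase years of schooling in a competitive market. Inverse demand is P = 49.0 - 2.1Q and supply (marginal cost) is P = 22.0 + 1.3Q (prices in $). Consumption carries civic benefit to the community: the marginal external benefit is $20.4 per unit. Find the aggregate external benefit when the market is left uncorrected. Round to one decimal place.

$162.0

Market equilibrium (private): 22.0 + 1.3Q = 49.0 - 2.1Q → Q_m = 7.9412.
Total external benefit = MEB × Q_m = 20.4 × 7.9412 = 162.0005.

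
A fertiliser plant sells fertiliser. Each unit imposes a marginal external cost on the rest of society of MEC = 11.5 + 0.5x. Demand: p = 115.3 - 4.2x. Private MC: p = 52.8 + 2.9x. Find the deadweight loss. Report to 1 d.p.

Market equilibrium (private): 52.8 + 2.9x = 115.3 - 4.2x → x_m = 8.8028.
Social marginal cost = private MC + MEC = 64.3 + 3.4x.
Set SMC = demand: 64.3 + 3.4x = 115.3 - 4.2x → x* = 6.7105.
Height of the DWL triangle at x_m is SMC(x_m) − demand(x_m) = MEC(x_m) = 15.9014.
DWL = ½ × 2.0923 × 15.9014 = 16.6352.

DWL = 16.6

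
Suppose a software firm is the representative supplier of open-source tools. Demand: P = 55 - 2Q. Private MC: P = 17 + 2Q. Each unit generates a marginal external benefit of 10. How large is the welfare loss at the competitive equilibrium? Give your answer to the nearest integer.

DWL = 13

Market equilibrium (private): 17 + 2Q = 55 - 2Q → Q_m = 9.5000.
Social marginal cost = private MC − MEB = 7 + 2Q.
Set SMC = demand: 7 + 2Q = 55 - 2Q → Q* = 12.0000.
Between Q* and Q_m the wedge demand − SMC runs linearly from 0 to MEB(Q_m), so the loss is a triangle.
DWL = ½ × 2.5000 × 10.0000 = 12.5000.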